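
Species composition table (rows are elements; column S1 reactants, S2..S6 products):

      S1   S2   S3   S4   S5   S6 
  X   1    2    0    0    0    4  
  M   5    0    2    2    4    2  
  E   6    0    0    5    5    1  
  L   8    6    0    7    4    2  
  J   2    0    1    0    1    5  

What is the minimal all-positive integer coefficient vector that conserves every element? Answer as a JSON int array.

X: 6·1 = 6 | 1·2+4·0+4·0+3·0+1·4 = 6
M: 6·5 = 30 | 1·0+4·2+4·2+3·4+1·2 = 30
E: 6·6 = 36 | 1·0+4·0+4·5+3·5+1·1 = 36
L: 6·8 = 48 | 1·6+4·0+4·7+3·4+1·2 = 48
J: 6·2 = 12 | 1·0+4·1+4·0+3·1+1·5 = 12
gcd(6,1,4,4,3,1) = 1

Coefficients: [6, 1, 4, 4, 3, 1]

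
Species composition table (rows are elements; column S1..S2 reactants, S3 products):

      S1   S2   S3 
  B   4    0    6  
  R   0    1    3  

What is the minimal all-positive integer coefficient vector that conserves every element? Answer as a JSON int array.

Coefficients: [3, 6, 2]

B: 3·4+6·0 = 12 | 2·6 = 12
R: 3·0+6·1 = 6 | 2·3 = 6
gcd(3,6,2) = 1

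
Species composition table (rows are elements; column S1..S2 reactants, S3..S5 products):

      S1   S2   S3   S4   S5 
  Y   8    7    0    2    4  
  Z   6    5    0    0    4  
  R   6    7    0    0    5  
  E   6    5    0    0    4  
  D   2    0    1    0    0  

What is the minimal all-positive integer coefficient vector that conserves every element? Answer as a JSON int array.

Y: 1·8+2·7 = 22 | 2·0+3·2+4·4 = 22
Z: 1·6+2·5 = 16 | 2·0+3·0+4·4 = 16
R: 1·6+2·7 = 20 | 2·0+3·0+4·5 = 20
E: 1·6+2·5 = 16 | 2·0+3·0+4·4 = 16
D: 1·2+2·0 = 2 | 2·1+3·0+4·0 = 2
gcd(1,2,2,3,4) = 1

Coefficients: [1, 2, 2, 3, 4]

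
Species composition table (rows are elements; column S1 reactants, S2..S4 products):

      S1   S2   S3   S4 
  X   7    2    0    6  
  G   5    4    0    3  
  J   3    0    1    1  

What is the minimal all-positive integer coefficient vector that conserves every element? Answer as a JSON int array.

Coefficients: [2, 1, 4, 2]

X: 2·7 = 14 | 1·2+4·0+2·6 = 14
G: 2·5 = 10 | 1·4+4·0+2·3 = 10
J: 2·3 = 6 | 1·0+4·1+2·1 = 6
gcd(2,1,4,2) = 1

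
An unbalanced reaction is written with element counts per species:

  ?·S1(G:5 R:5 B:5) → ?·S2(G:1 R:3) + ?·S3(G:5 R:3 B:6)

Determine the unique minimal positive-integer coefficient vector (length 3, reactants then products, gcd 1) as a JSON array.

Coefficients: [6, 5, 5]

G: 6·5 = 30 | 5·1+5·5 = 30
R: 6·5 = 30 | 5·3+5·3 = 30
B: 6·5 = 30 | 5·0+5·6 = 30
gcd(6,5,5) = 1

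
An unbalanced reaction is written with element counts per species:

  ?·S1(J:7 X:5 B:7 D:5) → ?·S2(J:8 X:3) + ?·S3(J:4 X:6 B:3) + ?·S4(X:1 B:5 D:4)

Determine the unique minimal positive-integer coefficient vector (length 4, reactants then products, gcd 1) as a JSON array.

Coefficients: [4, 3, 1, 5]

J: 4·7 = 28 | 3·8+1·4+5·0 = 28
X: 4·5 = 20 | 3·3+1·6+5·1 = 20
B: 4·7 = 28 | 3·0+1·3+5·5 = 28
D: 4·5 = 20 | 3·0+1·0+5·4 = 20
gcd(4,3,1,5) = 1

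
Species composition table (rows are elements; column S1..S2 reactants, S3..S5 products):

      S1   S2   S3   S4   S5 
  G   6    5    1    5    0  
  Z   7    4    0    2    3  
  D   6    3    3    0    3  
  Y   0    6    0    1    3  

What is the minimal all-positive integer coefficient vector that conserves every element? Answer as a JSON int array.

Coefficients: [1, 2, 1, 3, 3]

G: 1·6+2·5 = 16 | 1·1+3·5+3·0 = 16
Z: 1·7+2·4 = 15 | 1·0+3·2+3·3 = 15
D: 1·6+2·3 = 12 | 1·3+3·0+3·3 = 12
Y: 1·0+2·6 = 12 | 1·0+3·1+3·3 = 12
gcd(1,2,1,3,3) = 1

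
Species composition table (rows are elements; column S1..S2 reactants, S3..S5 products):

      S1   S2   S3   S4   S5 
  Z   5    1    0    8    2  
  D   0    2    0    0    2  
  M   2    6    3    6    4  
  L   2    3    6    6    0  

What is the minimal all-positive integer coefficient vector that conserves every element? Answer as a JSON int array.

Coefficients: [6, 6, 2, 3, 6]

Z: 6·5+6·1 = 36 | 2·0+3·8+6·2 = 36
D: 6·0+6·2 = 12 | 2·0+3·0+6·2 = 12
M: 6·2+6·6 = 48 | 2·3+3·6+6·4 = 48
L: 6·2+6·3 = 30 | 2·6+3·6+6·0 = 30
gcd(6,6,2,3,6) = 1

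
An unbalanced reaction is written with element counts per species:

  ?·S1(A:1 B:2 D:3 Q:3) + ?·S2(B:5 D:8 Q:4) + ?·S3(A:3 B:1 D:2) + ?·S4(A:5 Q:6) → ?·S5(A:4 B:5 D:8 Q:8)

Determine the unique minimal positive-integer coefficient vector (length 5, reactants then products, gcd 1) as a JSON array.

Coefficients: [2, 4, 1, 3, 5]

A: 2·1+4·0+1·3+3·5 = 20 | 5·4 = 20
B: 2·2+4·5+1·1+3·0 = 25 | 5·5 = 25
D: 2·3+4·8+1·2+3·0 = 40 | 5·8 = 40
Q: 2·3+4·4+1·0+3·6 = 40 | 5·8 = 40
gcd(2,4,1,3,5) = 1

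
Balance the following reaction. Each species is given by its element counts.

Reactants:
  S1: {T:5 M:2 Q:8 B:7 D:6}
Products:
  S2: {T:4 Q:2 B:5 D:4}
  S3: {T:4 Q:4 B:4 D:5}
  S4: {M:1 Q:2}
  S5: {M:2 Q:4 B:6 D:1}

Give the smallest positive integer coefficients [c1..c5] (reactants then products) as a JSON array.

T: 4·5 = 20 | 2·4+3·4+6·0+1·0 = 20
M: 4·2 = 8 | 2·0+3·0+6·1+1·2 = 8
Q: 4·8 = 32 | 2·2+3·4+6·2+1·4 = 32
B: 4·7 = 28 | 2·5+3·4+6·0+1·6 = 28
D: 4·6 = 24 | 2·4+3·5+6·0+1·1 = 24
gcd(4,2,3,6,1) = 1

Coefficients: [4, 2, 3, 6, 1]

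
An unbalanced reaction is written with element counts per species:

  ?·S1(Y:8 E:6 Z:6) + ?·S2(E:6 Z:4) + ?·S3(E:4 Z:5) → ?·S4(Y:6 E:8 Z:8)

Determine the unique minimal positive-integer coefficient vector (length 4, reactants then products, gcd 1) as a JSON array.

Y: 3·8+1·0+2·0 = 24 | 4·6 = 24
E: 3·6+1·6+2·4 = 32 | 4·8 = 32
Z: 3·6+1·4+2·5 = 32 | 4·8 = 32
gcd(3,1,2,4) = 1

Coefficients: [3, 1, 2, 4]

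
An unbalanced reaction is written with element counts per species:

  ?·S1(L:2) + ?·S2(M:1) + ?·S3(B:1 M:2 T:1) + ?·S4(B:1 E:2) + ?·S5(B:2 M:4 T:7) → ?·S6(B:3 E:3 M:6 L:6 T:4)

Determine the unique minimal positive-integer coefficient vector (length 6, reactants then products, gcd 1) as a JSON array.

B: 6·0+6·0+1·1+3·1+1·2 = 6 | 2·3 = 6
E: 6·0+6·0+1·0+3·2+1·0 = 6 | 2·3 = 6
M: 6·0+6·1+1·2+3·0+1·4 = 12 | 2·6 = 12
L: 6·2+6·0+1·0+3·0+1·0 = 12 | 2·6 = 12
T: 6·0+6·0+1·1+3·0+1·7 = 8 | 2·4 = 8
gcd(6,6,1,3,1,2) = 1

Coefficients: [6, 6, 1, 3, 1, 2]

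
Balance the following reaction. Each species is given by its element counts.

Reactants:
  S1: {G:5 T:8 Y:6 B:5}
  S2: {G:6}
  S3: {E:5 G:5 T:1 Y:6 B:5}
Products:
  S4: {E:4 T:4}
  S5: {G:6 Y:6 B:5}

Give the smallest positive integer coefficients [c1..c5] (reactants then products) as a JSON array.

Coefficients: [2, 1, 4, 5, 6]

E: 2·0+1·0+4·5 = 20 | 5·4+6·0 = 20
G: 2·5+1·6+4·5 = 36 | 5·0+6·6 = 36
T: 2·8+1·0+4·1 = 20 | 5·4+6·0 = 20
Y: 2·6+1·0+4·6 = 36 | 5·0+6·6 = 36
B: 2·5+1·0+4·5 = 30 | 5·0+6·5 = 30
gcd(2,1,4,5,6) = 1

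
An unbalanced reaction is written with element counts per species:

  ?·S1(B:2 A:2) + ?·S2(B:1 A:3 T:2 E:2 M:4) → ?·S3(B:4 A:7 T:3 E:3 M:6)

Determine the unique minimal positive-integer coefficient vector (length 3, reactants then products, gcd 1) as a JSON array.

B: 5·2+6·1 = 16 | 4·4 = 16
A: 5·2+6·3 = 28 | 4·7 = 28
T: 5·0+6·2 = 12 | 4·3 = 12
E: 5·0+6·2 = 12 | 4·3 = 12
M: 5·0+6·4 = 24 | 4·6 = 24
gcd(5,6,4) = 1

Coefficients: [5, 6, 4]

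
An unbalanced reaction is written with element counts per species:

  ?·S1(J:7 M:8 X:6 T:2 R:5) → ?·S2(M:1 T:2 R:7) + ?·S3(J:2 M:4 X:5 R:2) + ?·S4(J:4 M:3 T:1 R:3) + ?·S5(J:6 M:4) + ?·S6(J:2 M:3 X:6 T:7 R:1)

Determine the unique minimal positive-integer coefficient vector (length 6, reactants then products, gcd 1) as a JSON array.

Coefficients: [6, 2, 6, 1, 4, 1]

J: 6·7 = 42 | 2·0+6·2+1·4+4·6+1·2 = 42
M: 6·8 = 48 | 2·1+6·4+1·3+4·4+1·3 = 48
X: 6·6 = 36 | 2·0+6·5+1·0+4·0+1·6 = 36
T: 6·2 = 12 | 2·2+6·0+1·1+4·0+1·7 = 12
R: 6·5 = 30 | 2·7+6·2+1·3+4·0+1·1 = 30
gcd(6,2,6,1,4,1) = 1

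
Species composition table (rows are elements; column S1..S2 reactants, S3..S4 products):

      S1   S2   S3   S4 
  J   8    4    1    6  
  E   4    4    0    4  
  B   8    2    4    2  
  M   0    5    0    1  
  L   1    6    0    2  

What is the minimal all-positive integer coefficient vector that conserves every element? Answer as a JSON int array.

Coefficients: [4, 1, 6, 5]

J: 4·8+1·4 = 36 | 6·1+5·6 = 36
E: 4·4+1·4 = 20 | 6·0+5·4 = 20
B: 4·8+1·2 = 34 | 6·4+5·2 = 34
M: 4·0+1·5 = 5 | 6·0+5·1 = 5
L: 4·1+1·6 = 10 | 6·0+5·2 = 10
gcd(4,1,6,5) = 1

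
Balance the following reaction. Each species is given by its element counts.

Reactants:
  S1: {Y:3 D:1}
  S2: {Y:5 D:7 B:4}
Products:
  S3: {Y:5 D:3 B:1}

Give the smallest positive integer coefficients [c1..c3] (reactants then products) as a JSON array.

Coefficients: [5, 1, 4]

Y: 5·3+1·5 = 20 | 4·5 = 20
D: 5·1+1·7 = 12 | 4·3 = 12
B: 5·0+1·4 = 4 | 4·1 = 4
gcd(5,1,4) = 1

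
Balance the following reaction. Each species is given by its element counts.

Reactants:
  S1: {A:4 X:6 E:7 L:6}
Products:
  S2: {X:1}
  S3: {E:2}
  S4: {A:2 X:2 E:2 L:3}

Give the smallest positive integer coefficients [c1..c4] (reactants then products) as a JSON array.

A: 2·4 = 8 | 4·0+3·0+4·2 = 8
X: 2·6 = 12 | 4·1+3·0+4·2 = 12
E: 2·7 = 14 | 4·0+3·2+4·2 = 14
L: 2·6 = 12 | 4·0+3·0+4·3 = 12
gcd(2,4,3,4) = 1

Coefficients: [2, 4, 3, 4]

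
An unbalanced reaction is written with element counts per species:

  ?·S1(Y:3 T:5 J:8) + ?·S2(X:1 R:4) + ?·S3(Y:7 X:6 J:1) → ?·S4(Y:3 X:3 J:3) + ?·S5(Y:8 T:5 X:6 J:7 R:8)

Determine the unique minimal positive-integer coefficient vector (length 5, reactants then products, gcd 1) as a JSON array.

Y: 3·3+6·0+3·7 = 30 | 2·3+3·8 = 30
T: 3·5+6·0+3·0 = 15 | 2·0+3·5 = 15
X: 3·0+6·1+3·6 = 24 | 2·3+3·6 = 24
J: 3·8+6·0+3·1 = 27 | 2·3+3·7 = 27
R: 3·0+6·4+3·0 = 24 | 2·0+3·8 = 24
gcd(3,6,3,2,3) = 1

Coefficients: [3, 6, 3, 2, 3]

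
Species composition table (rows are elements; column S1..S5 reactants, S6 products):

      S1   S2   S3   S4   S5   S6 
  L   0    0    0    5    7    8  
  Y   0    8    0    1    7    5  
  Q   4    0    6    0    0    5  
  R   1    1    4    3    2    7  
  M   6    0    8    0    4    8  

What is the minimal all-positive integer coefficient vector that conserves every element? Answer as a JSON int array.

L: 2·0+1·0+2·0+5·5+1·7 = 32 | 4·8 = 32
Y: 2·0+1·8+2·0+5·1+1·7 = 20 | 4·5 = 20
Q: 2·4+1·0+2·6+5·0+1·0 = 20 | 4·5 = 20
R: 2·1+1·1+2·4+5·3+1·2 = 28 | 4·7 = 28
M: 2·6+1·0+2·8+5·0+1·4 = 32 | 4·8 = 32
gcd(2,1,2,5,1,4) = 1

Coefficients: [2, 1, 2, 5, 1, 4]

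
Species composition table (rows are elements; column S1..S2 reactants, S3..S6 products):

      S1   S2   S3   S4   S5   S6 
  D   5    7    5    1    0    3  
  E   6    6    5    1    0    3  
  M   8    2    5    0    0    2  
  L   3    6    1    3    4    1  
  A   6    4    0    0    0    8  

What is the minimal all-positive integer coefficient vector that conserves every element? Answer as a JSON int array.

Coefficients: [4, 4, 6, 3, 4, 5]

D: 4·5+4·7 = 48 | 6·5+3·1+4·0+5·3 = 48
E: 4·6+4·6 = 48 | 6·5+3·1+4·0+5·3 = 48
M: 4·8+4·2 = 40 | 6·5+3·0+4·0+5·2 = 40
L: 4·3+4·6 = 36 | 6·1+3·3+4·4+5·1 = 36
A: 4·6+4·4 = 40 | 6·0+3·0+4·0+5·8 = 40
gcd(4,4,6,3,4,5) = 1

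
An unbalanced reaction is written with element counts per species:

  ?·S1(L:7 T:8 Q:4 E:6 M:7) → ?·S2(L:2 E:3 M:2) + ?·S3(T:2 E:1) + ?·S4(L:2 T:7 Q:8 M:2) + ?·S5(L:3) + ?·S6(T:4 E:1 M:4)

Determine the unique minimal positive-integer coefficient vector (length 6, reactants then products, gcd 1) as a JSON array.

L: 4·7 = 28 | 6·2+3·0+2·2+4·3+3·0 = 28
T: 4·8 = 32 | 6·0+3·2+2·7+4·0+3·4 = 32
Q: 4·4 = 16 | 6·0+3·0+2·8+4·0+3·0 = 16
E: 4·6 = 24 | 6·3+3·1+2·0+4·0+3·1 = 24
M: 4·7 = 28 | 6·2+3·0+2·2+4·0+3·4 = 28
gcd(4,6,3,2,4,3) = 1

Coefficients: [4, 6, 3, 2, 4, 3]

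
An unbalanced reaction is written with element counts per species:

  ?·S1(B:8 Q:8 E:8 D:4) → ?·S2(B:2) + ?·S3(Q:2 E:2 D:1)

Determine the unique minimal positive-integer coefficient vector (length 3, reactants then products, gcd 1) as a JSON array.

Coefficients: [1, 4, 4]

B: 1·8 = 8 | 4·2+4·0 = 8
Q: 1·8 = 8 | 4·0+4·2 = 8
E: 1·8 = 8 | 4·0+4·2 = 8
D: 1·4 = 4 | 4·0+4·1 = 4
gcd(1,4,4) = 1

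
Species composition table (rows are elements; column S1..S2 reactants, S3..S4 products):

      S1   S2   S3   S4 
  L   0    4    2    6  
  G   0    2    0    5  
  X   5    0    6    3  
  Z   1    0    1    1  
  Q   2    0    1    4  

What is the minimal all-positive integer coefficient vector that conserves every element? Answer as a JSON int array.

L: 6·0+5·4 = 20 | 4·2+2·6 = 20
G: 6·0+5·2 = 10 | 4·0+2·5 = 10
X: 6·5+5·0 = 30 | 4·6+2·3 = 30
Z: 6·1+5·0 = 6 | 4·1+2·1 = 6
Q: 6·2+5·0 = 12 | 4·1+2·4 = 12
gcd(6,5,4,2) = 1

Coefficients: [6, 5, 4, 2]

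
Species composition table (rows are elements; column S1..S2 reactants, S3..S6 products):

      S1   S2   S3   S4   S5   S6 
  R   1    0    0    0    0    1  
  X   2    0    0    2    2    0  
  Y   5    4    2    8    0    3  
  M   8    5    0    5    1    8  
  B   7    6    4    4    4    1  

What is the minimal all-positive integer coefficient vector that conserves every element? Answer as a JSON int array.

Coefficients: [6, 2, 6, 1, 5, 6]

R: 6·1+2·0 = 6 | 6·0+1·0+5·0+6·1 = 6
X: 6·2+2·0 = 12 | 6·0+1·2+5·2+6·0 = 12
Y: 6·5+2·4 = 38 | 6·2+1·8+5·0+6·3 = 38
M: 6·8+2·5 = 58 | 6·0+1·5+5·1+6·8 = 58
B: 6·7+2·6 = 54 | 6·4+1·4+5·4+6·1 = 54
gcd(6,2,6,1,5,6) = 1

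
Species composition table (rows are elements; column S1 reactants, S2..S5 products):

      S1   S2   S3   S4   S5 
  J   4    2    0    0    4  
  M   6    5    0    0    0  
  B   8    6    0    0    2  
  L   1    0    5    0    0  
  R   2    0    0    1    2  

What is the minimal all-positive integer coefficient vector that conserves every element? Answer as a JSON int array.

Coefficients: [5, 6, 1, 6, 2]

J: 5·4 = 20 | 6·2+1·0+6·0+2·4 = 20
M: 5·6 = 30 | 6·5+1·0+6·0+2·0 = 30
B: 5·8 = 40 | 6·6+1·0+6·0+2·2 = 40
L: 5·1 = 5 | 6·0+1·5+6·0+2·0 = 5
R: 5·2 = 10 | 6·0+1·0+6·1+2·2 = 10
gcd(5,6,1,6,2) = 1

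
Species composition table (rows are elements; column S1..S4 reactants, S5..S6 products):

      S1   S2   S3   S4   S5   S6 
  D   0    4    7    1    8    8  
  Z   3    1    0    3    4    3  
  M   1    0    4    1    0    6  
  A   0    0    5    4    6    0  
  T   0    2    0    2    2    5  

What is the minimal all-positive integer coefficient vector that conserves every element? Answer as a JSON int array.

D: 2·0+6·4+2·7+2·1 = 40 | 3·8+2·8 = 40
Z: 2·3+6·1+2·0+2·3 = 18 | 3·4+2·3 = 18
M: 2·1+6·0+2·4+2·1 = 12 | 3·0+2·6 = 12
A: 2·0+6·0+2·5+2·4 = 18 | 3·6+2·0 = 18
T: 2·0+6·2+2·0+2·2 = 16 | 3·2+2·5 = 16
gcd(2,6,2,2,3,2) = 1

Coefficients: [2, 6, 2, 2, 3, 2]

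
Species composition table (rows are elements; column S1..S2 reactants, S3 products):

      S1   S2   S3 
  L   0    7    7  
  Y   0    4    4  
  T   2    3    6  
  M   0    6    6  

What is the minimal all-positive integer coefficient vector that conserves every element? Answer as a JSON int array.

Coefficients: [3, 2, 2]

L: 3·0+2·7 = 14 | 2·7 = 14
Y: 3·0+2·4 = 8 | 2·4 = 8
T: 3·2+2·3 = 12 | 2·6 = 12
M: 3·0+2·6 = 12 | 2·6 = 12
gcd(3,2,2) = 1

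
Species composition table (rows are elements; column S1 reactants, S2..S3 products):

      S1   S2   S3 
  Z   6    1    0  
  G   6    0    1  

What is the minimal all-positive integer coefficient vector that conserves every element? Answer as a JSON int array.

Z: 1·6 = 6 | 6·1+6·0 = 6
G: 1·6 = 6 | 6·0+6·1 = 6
gcd(1,6,6) = 1

Coefficients: [1, 6, 6]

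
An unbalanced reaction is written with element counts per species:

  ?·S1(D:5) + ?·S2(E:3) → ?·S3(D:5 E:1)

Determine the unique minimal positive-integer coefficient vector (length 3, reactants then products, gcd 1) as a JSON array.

Coefficients: [3, 1, 3]

D: 3·5+1·0 = 15 | 3·5 = 15
E: 3·0+1·3 = 3 | 3·1 = 3
gcd(3,1,3) = 1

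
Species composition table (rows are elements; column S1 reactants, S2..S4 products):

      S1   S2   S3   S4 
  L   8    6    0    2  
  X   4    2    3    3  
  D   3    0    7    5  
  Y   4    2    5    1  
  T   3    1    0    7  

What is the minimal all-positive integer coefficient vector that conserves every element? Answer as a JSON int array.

L: 4·8 = 32 | 5·6+1·0+1·2 = 32
X: 4·4 = 16 | 5·2+1·3+1·3 = 16
D: 4·3 = 12 | 5·0+1·7+1·5 = 12
Y: 4·4 = 16 | 5·2+1·5+1·1 = 16
T: 4·3 = 12 | 5·1+1·0+1·7 = 12
gcd(4,5,1,1) = 1

Coefficients: [4, 5, 1, 1]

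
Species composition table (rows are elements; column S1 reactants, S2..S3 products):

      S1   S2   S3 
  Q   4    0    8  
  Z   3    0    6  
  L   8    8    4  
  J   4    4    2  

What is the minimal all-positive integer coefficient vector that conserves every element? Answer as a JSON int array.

Q: 4·4 = 16 | 3·0+2·8 = 16
Z: 4·3 = 12 | 3·0+2·6 = 12
L: 4·8 = 32 | 3·8+2·4 = 32
J: 4·4 = 16 | 3·4+2·2 = 16
gcd(4,3,2) = 1

Coefficients: [4, 3, 2]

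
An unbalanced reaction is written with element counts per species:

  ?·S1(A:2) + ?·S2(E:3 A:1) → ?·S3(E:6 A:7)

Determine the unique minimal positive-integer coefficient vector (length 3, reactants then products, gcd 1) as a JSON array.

E: 5·0+4·3 = 12 | 2·6 = 12
A: 5·2+4·1 = 14 | 2·7 = 14
gcd(5,4,2) = 1

Coefficients: [5, 4, 2]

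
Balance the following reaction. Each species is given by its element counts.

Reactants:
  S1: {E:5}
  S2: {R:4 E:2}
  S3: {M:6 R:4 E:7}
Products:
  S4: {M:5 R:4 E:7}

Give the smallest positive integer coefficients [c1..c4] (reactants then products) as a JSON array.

Coefficients: [1, 1, 5, 6]

M: 1·0+1·0+5·6 = 30 | 6·5 = 30
R: 1·0+1·4+5·4 = 24 | 6·4 = 24
E: 1·5+1·2+5·7 = 42 | 6·7 = 42
gcd(1,1,5,6) = 1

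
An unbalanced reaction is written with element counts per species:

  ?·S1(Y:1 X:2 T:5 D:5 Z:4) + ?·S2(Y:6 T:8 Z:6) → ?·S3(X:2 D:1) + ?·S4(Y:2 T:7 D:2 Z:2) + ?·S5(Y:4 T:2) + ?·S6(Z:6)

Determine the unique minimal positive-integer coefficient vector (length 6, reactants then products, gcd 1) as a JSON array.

Y: 2·1+3·6 = 20 | 2·0+4·2+3·4+3·0 = 20
X: 2·2+3·0 = 4 | 2·2+4·0+3·0+3·0 = 4
T: 2·5+3·8 = 34 | 2·0+4·7+3·2+3·0 = 34
D: 2·5+3·0 = 10 | 2·1+4·2+3·0+3·0 = 10
Z: 2·4+3·6 = 26 | 2·0+4·2+3·0+3·6 = 26
gcd(2,3,2,4,3,3) = 1

Coefficients: [2, 3, 2, 4, 3, 3]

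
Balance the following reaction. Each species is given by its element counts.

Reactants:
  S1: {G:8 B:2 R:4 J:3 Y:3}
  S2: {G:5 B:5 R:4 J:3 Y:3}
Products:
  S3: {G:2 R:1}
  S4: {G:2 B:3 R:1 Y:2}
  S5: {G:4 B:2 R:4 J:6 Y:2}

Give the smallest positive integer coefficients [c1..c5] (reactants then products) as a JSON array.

G: 2·8+4·5 = 36 | 6·2+6·2+3·4 = 36
B: 2·2+4·5 = 24 | 6·0+6·3+3·2 = 24
R: 2·4+4·4 = 24 | 6·1+6·1+3·4 = 24
J: 2·3+4·3 = 18 | 6·0+6·0+3·6 = 18
Y: 2·3+4·3 = 18 | 6·0+6·2+3·2 = 18
gcd(2,4,6,6,3) = 1

Coefficients: [2, 4, 6, 6, 3]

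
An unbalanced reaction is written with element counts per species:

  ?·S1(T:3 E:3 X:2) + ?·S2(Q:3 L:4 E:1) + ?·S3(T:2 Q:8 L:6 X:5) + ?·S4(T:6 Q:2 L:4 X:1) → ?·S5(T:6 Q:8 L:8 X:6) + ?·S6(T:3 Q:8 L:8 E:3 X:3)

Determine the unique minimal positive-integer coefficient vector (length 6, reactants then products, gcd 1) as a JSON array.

T: 3·3+6·0+6·2+3·6 = 39 | 4·6+5·3 = 39
Q: 3·0+6·3+6·8+3·2 = 72 | 4·8+5·8 = 72
L: 3·0+6·4+6·6+3·4 = 72 | 4·8+5·8 = 72
E: 3·3+6·1+6·0+3·0 = 15 | 4·0+5·3 = 15
X: 3·2+6·0+6·5+3·1 = 39 | 4·6+5·3 = 39
gcd(3,6,6,3,4,5) = 1

Coefficients: [3, 6, 6, 3, 4, 5]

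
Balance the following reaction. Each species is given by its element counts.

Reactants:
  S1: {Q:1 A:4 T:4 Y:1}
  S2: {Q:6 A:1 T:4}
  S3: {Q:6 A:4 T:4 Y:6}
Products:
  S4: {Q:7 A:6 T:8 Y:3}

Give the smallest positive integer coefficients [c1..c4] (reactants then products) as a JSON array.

Q: 3·1+2·6+1·6 = 21 | 3·7 = 21
A: 3·4+2·1+1·4 = 18 | 3·6 = 18
T: 3·4+2·4+1·4 = 24 | 3·8 = 24
Y: 3·1+2·0+1·6 = 9 | 3·3 = 9
gcd(3,2,1,3) = 1

Coefficients: [3, 2, 1, 3]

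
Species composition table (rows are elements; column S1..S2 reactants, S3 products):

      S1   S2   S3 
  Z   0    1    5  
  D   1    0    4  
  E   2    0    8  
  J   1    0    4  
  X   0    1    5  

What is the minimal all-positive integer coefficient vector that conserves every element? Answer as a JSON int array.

Z: 4·0+5·1 = 5 | 1·5 = 5
D: 4·1+5·0 = 4 | 1·4 = 4
E: 4·2+5·0 = 8 | 1·8 = 8
J: 4·1+5·0 = 4 | 1·4 = 4
X: 4·0+5·1 = 5 | 1·5 = 5
gcd(4,5,1) = 1

Coefficients: [4, 5, 1]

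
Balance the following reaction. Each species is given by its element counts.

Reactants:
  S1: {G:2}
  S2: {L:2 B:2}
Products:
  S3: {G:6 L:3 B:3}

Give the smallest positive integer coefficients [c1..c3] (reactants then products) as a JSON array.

G: 6·2+3·0 = 12 | 2·6 = 12
L: 6·0+3·2 = 6 | 2·3 = 6
B: 6·0+3·2 = 6 | 2·3 = 6
gcd(6,3,2) = 1

Coefficients: [6, 3, 2]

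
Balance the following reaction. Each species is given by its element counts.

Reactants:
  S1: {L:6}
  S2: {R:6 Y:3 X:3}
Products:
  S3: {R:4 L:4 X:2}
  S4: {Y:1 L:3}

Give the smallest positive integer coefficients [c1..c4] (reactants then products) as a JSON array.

R: 5·0+2·6 = 12 | 3·4+6·0 = 12
Y: 5·0+2·3 = 6 | 3·0+6·1 = 6
L: 5·6+2·0 = 30 | 3·4+6·3 = 30
X: 5·0+2·3 = 6 | 3·2+6·0 = 6
gcd(5,2,3,6) = 1

Coefficients: [5, 2, 3, 6]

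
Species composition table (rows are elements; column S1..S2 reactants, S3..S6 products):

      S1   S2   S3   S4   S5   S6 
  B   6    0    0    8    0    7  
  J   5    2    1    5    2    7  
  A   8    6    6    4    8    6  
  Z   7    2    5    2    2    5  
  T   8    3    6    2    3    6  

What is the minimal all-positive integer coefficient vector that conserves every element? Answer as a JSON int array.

Coefficients: [5, 3, 5, 2, 1, 2]

B: 5·6+3·0 = 30 | 5·0+2·8+1·0+2·7 = 30
J: 5·5+3·2 = 31 | 5·1+2·5+1·2+2·7 = 31
A: 5·8+3·6 = 58 | 5·6+2·4+1·8+2·6 = 58
Z: 5·7+3·2 = 41 | 5·5+2·2+1·2+2·5 = 41
T: 5·8+3·3 = 49 | 5·6+2·2+1·3+2·6 = 49
gcd(5,3,5,2,1,2) = 1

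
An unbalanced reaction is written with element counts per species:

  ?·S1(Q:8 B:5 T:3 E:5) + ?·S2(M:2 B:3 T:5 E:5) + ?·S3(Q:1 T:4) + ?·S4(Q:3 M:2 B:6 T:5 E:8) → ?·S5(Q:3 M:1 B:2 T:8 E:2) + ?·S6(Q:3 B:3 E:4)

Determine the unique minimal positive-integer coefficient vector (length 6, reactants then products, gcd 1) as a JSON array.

Coefficients: [3, 1, 6, 2, 6, 6]

Q: 3·8+1·0+6·1+2·3 = 36 | 6·3+6·3 = 36
M: 3·0+1·2+6·0+2·2 = 6 | 6·1+6·0 = 6
B: 3·5+1·3+6·0+2·6 = 30 | 6·2+6·3 = 30
T: 3·3+1·5+6·4+2·5 = 48 | 6·8+6·0 = 48
E: 3·5+1·5+6·0+2·8 = 36 | 6·2+6·4 = 36
gcd(3,1,6,2,6,6) = 1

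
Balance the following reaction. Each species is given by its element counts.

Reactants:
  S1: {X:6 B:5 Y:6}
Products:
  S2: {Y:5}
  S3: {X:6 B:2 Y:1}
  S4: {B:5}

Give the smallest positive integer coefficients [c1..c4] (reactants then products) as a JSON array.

Coefficients: [5, 5, 5, 3]

X: 5·6 = 30 | 5·0+5·6+3·0 = 30
B: 5·5 = 25 | 5·0+5·2+3·5 = 25
Y: 5·6 = 30 | 5·5+5·1+3·0 = 30
gcd(5,5,5,3) = 1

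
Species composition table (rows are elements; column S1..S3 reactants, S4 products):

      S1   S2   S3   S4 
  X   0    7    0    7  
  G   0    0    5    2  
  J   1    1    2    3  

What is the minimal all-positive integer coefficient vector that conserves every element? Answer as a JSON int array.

Coefficients: [6, 5, 2, 5]

X: 6·0+5·7+2·0 = 35 | 5·7 = 35
G: 6·0+5·0+2·5 = 10 | 5·2 = 10
J: 6·1+5·1+2·2 = 15 | 5·3 = 15
gcd(6,5,2,5) = 1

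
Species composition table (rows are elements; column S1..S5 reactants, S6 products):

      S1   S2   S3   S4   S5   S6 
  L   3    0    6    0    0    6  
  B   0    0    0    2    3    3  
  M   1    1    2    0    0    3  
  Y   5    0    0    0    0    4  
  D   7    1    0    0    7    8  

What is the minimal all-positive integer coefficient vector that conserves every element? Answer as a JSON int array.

Coefficients: [4, 5, 3, 6, 1, 5]

L: 4·3+5·0+3·6+6·0+1·0 = 30 | 5·6 = 30
B: 4·0+5·0+3·0+6·2+1·3 = 15 | 5·3 = 15
M: 4·1+5·1+3·2+6·0+1·0 = 15 | 5·3 = 15
Y: 4·5+5·0+3·0+6·0+1·0 = 20 | 5·4 = 20
D: 4·7+5·1+3·0+6·0+1·7 = 40 | 5·8 = 40
gcd(4,5,3,6,1,5) = 1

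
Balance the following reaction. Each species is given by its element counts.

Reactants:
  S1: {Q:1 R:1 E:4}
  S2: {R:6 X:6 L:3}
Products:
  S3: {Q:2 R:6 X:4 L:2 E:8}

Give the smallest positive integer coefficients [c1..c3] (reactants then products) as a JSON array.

Q: 6·1+2·0 = 6 | 3·2 = 6
R: 6·1+2·6 = 18 | 3·6 = 18
X: 6·0+2·6 = 12 | 3·4 = 12
L: 6·0+2·3 = 6 | 3·2 = 6
E: 6·4+2·0 = 24 | 3·8 = 24
gcd(6,2,3) = 1

Coefficients: [6, 2, 3]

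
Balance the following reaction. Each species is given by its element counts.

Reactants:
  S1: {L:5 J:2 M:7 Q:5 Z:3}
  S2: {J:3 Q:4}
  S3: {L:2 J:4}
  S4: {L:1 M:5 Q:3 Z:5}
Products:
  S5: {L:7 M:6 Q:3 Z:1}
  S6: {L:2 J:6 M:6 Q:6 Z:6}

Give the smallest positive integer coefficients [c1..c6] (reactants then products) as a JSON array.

Coefficients: [5, 2, 5, 5, 4, 6]

L: 5·5+2·0+5·2+5·1 = 40 | 4·7+6·2 = 40
J: 5·2+2·3+5·4+5·0 = 36 | 4·0+6·6 = 36
M: 5·7+2·0+5·0+5·5 = 60 | 4·6+6·6 = 60
Q: 5·5+2·4+5·0+5·3 = 48 | 4·3+6·6 = 48
Z: 5·3+2·0+5·0+5·5 = 40 | 4·1+6·6 = 40
gcd(5,2,5,5,4,6) = 1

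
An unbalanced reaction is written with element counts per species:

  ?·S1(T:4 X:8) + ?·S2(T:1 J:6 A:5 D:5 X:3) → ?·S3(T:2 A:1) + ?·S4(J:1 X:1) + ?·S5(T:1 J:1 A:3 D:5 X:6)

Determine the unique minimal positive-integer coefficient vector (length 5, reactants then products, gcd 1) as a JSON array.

T: 1·4+1·1 = 5 | 2·2+5·0+1·1 = 5
J: 1·0+1·6 = 6 | 2·0+5·1+1·1 = 6
A: 1·0+1·5 = 5 | 2·1+5·0+1·3 = 5
D: 1·0+1·5 = 5 | 2·0+5·0+1·5 = 5
X: 1·8+1·3 = 11 | 2·0+5·1+1·6 = 11
gcd(1,1,2,5,1) = 1

Coefficients: [1, 1, 2, 5, 1]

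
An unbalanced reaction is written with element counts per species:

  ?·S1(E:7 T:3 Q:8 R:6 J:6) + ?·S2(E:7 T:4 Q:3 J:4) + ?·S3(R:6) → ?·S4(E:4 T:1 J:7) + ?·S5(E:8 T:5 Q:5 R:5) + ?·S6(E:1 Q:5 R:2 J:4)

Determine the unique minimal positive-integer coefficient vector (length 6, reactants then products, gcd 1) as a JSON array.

Coefficients: [6, 4, 1, 4, 6, 6]

E: 6·7+4·7+1·0 = 70 | 4·4+6·8+6·1 = 70
T: 6·3+4·4+1·0 = 34 | 4·1+6·5+6·0 = 34
Q: 6·8+4·3+1·0 = 60 | 4·0+6·5+6·5 = 60
R: 6·6+4·0+1·6 = 42 | 4·0+6·5+6·2 = 42
J: 6·6+4·4+1·0 = 52 | 4·7+6·0+6·4 = 52
gcd(6,4,1,4,6,6) = 1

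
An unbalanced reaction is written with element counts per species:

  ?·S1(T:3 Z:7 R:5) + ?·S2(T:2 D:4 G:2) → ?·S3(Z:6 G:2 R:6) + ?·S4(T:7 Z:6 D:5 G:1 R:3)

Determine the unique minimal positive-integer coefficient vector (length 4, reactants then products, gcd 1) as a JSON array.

T: 6·3+5·2 = 28 | 3·0+4·7 = 28
Z: 6·7+5·0 = 42 | 3·6+4·6 = 42
D: 6·0+5·4 = 20 | 3·0+4·5 = 20
G: 6·0+5·2 = 10 | 3·2+4·1 = 10
R: 6·5+5·0 = 30 | 3·6+4·3 = 30
gcd(6,5,3,4) = 1

Coefficients: [6, 5, 3, 4]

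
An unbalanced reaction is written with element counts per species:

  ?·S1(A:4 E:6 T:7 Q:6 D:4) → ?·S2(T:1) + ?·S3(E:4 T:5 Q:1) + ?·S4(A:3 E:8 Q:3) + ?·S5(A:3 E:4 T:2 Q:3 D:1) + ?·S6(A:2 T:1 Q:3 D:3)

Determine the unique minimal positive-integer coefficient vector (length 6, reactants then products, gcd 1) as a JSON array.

A: 4·4 = 16 | 6·0+3·0+1·3+1·3+5·2 = 16
E: 4·6 = 24 | 6·0+3·4+1·8+1·4+5·0 = 24
T: 4·7 = 28 | 6·1+3·5+1·0+1·2+5·1 = 28
Q: 4·6 = 24 | 6·0+3·1+1·3+1·3+5·3 = 24
D: 4·4 = 16 | 6·0+3·0+1·0+1·1+5·3 = 16
gcd(4,6,3,1,1,5) = 1

Coefficients: [4, 6, 3, 1, 1, 5]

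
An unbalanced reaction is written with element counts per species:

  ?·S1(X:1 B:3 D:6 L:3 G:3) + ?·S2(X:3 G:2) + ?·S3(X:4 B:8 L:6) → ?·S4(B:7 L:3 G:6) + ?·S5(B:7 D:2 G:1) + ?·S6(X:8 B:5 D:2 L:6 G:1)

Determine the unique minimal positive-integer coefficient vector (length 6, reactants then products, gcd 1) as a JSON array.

X: 2·1+6·3+5·4 = 40 | 2·0+1·0+5·8 = 40
B: 2·3+6·0+5·8 = 46 | 2·7+1·7+5·5 = 46
D: 2·6+6·0+5·0 = 12 | 2·0+1·2+5·2 = 12
L: 2·3+6·0+5·6 = 36 | 2·3+1·0+5·6 = 36
G: 2·3+6·2+5·0 = 18 | 2·6+1·1+5·1 = 18
gcd(2,6,5,2,1,5) = 1

Coefficients: [2, 6, 5, 2, 1, 5]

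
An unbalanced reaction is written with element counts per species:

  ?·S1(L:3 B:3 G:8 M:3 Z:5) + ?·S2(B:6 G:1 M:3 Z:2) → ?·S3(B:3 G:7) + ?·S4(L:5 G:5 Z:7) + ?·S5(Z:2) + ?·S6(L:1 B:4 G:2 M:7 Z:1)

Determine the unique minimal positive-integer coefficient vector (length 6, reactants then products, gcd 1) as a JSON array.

L: 6·3+1·0 = 18 | 4·0+3·5+4·0+3·1 = 18
B: 6·3+1·6 = 24 | 4·3+3·0+4·0+3·4 = 24
G: 6·8+1·1 = 49 | 4·7+3·5+4·0+3·2 = 49
M: 6·3+1·3 = 21 | 4·0+3·0+4·0+3·7 = 21
Z: 6·5+1·2 = 32 | 4·0+3·7+4·2+3·1 = 32
gcd(6,1,4,3,4,3) = 1

Coefficients: [6, 1, 4, 3, 4, 3]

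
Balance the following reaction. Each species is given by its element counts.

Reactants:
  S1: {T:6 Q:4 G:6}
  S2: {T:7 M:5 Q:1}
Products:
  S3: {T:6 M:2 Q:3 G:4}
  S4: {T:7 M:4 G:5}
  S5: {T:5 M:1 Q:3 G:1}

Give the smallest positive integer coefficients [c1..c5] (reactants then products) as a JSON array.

Coefficients: [5, 4, 4, 2, 4]

T: 5·6+4·7 = 58 | 4·6+2·7+4·5 = 58
M: 5·0+4·5 = 20 | 4·2+2·4+4·1 = 20
Q: 5·4+4·1 = 24 | 4·3+2·0+4·3 = 24
G: 5·6+4·0 = 30 | 4·4+2·5+4·1 = 30
gcd(5,4,4,2,4) = 1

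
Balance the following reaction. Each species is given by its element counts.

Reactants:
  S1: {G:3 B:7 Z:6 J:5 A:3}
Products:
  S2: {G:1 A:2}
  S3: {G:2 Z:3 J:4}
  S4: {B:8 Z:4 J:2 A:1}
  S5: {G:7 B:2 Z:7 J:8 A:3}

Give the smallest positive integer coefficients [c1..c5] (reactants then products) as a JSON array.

G: 6·3 = 18 | 5·1+3·2+5·0+1·7 = 18
B: 6·7 = 42 | 5·0+3·0+5·8+1·2 = 42
Z: 6·6 = 36 | 5·0+3·3+5·4+1·7 = 36
J: 6·5 = 30 | 5·0+3·4+5·2+1·8 = 30
A: 6·3 = 18 | 5·2+3·0+5·1+1·3 = 18
gcd(6,5,3,5,1) = 1

Coefficients: [6, 5, 3, 5, 1]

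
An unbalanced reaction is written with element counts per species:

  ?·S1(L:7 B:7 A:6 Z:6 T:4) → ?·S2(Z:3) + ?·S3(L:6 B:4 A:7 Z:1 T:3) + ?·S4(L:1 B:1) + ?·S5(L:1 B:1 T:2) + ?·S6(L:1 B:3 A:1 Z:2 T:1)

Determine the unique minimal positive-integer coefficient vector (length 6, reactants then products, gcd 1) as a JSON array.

L: 4·7 = 28 | 5·0+3·6+5·1+2·1+3·1 = 28
B: 4·7 = 28 | 5·0+3·4+5·1+2·1+3·3 = 28
A: 4·6 = 24 | 5·0+3·7+5·0+2·0+3·1 = 24
Z: 4·6 = 24 | 5·3+3·1+5·0+2·0+3·2 = 24
T: 4·4 = 16 | 5·0+3·3+5·0+2·2+3·1 = 16
gcd(4,5,3,5,2,3) = 1

Coefficients: [4, 5, 3, 5, 2, 3]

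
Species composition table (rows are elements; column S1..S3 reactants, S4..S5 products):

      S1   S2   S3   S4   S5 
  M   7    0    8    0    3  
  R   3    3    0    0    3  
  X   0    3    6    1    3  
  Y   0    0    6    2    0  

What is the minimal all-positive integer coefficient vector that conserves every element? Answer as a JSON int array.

Coefficients: [1, 4, 1, 3, 5]

M: 1·7+4·0+1·8 = 15 | 3·0+5·3 = 15
R: 1·3+4·3+1·0 = 15 | 3·0+5·3 = 15
X: 1·0+4·3+1·6 = 18 | 3·1+5·3 = 18
Y: 1·0+4·0+1·6 = 6 | 3·2+5·0 = 6
gcd(1,4,1,3,5) = 1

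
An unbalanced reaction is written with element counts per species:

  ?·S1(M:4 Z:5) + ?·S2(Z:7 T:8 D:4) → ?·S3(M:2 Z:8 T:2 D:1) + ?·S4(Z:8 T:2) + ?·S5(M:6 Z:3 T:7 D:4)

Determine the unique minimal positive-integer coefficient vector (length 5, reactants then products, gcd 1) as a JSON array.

Coefficients: [5, 3, 4, 1, 2]

M: 5·4+3·0 = 20 | 4·2+1·0+2·6 = 20
Z: 5·5+3·7 = 46 | 4·8+1·8+2·3 = 46
T: 5·0+3·8 = 24 | 4·2+1·2+2·7 = 24
D: 5·0+3·4 = 12 | 4·1+1·0+2·4 = 12
gcd(5,3,4,1,2) = 1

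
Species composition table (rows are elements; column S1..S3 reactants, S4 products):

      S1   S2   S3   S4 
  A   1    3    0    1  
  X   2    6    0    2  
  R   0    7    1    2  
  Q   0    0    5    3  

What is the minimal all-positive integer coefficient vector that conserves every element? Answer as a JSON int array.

A: 2·1+1·3+3·0 = 5 | 5·1 = 5
X: 2·2+1·6+3·0 = 10 | 5·2 = 10
R: 2·0+1·7+3·1 = 10 | 5·2 = 10
Q: 2·0+1·0+3·5 = 15 | 5·3 = 15
gcd(2,1,3,5) = 1

Coefficients: [2, 1, 3, 5]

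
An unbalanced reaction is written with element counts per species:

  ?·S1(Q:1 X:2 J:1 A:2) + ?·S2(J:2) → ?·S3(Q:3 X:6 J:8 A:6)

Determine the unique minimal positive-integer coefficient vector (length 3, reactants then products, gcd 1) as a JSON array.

Q: 6·1+5·0 = 6 | 2·3 = 6
X: 6·2+5·0 = 12 | 2·6 = 12
J: 6·1+5·2 = 16 | 2·8 = 16
A: 6·2+5·0 = 12 | 2·6 = 12
gcd(6,5,2) = 1

Coefficients: [6, 5, 2]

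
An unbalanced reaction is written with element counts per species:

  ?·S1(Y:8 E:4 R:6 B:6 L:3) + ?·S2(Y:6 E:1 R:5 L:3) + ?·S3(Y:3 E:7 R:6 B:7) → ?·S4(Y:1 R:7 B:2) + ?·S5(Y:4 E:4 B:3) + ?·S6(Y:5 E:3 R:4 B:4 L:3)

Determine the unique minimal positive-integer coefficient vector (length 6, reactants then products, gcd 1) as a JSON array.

Coefficients: [4, 1, 2, 3, 4, 5]

Y: 4·8+1·6+2·3 = 44 | 3·1+4·4+5·5 = 44
E: 4·4+1·1+2·7 = 31 | 3·0+4·4+5·3 = 31
R: 4·6+1·5+2·6 = 41 | 3·7+4·0+5·4 = 41
B: 4·6+1·0+2·7 = 38 | 3·2+4·3+5·4 = 38
L: 4·3+1·3+2·0 = 15 | 3·0+4·0+5·3 = 15
gcd(4,1,2,3,4,5) = 1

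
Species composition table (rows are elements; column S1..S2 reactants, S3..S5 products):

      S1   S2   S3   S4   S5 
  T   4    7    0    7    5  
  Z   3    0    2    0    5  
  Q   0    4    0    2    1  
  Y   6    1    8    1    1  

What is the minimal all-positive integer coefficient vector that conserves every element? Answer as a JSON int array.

Coefficients: [6, 3, 4, 5, 2]

T: 6·4+3·7 = 45 | 4·0+5·7+2·5 = 45
Z: 6·3+3·0 = 18 | 4·2+5·0+2·5 = 18
Q: 6·0+3·4 = 12 | 4·0+5·2+2·1 = 12
Y: 6·6+3·1 = 39 | 4·8+5·1+2·1 = 39
gcd(6,3,4,5,2) = 1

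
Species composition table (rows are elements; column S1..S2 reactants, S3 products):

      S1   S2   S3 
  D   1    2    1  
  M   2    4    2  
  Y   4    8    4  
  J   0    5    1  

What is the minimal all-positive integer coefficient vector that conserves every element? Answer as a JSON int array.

Coefficients: [3, 1, 5]

D: 3·1+1·2 = 5 | 5·1 = 5
M: 3·2+1·4 = 10 | 5·2 = 10
Y: 3·4+1·8 = 20 | 5·4 = 20
J: 3·0+1·5 = 5 | 5·1 = 5
gcd(3,1,5) = 1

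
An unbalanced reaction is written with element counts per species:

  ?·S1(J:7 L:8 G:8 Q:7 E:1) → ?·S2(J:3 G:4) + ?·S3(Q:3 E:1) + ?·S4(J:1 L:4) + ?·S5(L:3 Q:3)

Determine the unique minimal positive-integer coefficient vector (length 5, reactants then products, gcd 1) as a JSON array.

Coefficients: [3, 6, 3, 3, 4]

J: 3·7 = 21 | 6·3+3·0+3·1+4·0 = 21
L: 3·8 = 24 | 6·0+3·0+3·4+4·3 = 24
G: 3·8 = 24 | 6·4+3·0+3·0+4·0 = 24
Q: 3·7 = 21 | 6·0+3·3+3·0+4·3 = 21
E: 3·1 = 3 | 6·0+3·1+3·0+4·0 = 3
gcd(3,6,3,3,4) = 1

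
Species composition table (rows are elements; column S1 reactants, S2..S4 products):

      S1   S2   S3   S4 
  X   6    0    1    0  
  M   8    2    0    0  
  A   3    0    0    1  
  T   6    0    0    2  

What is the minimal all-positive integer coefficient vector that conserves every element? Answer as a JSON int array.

Coefficients: [1, 4, 6, 3]

X: 1·6 = 6 | 4·0+6·1+3·0 = 6
M: 1·8 = 8 | 4·2+6·0+3·0 = 8
A: 1·3 = 3 | 4·0+6·0+3·1 = 3
T: 1·6 = 6 | 4·0+6·0+3·2 = 6
gcd(1,4,6,3) = 1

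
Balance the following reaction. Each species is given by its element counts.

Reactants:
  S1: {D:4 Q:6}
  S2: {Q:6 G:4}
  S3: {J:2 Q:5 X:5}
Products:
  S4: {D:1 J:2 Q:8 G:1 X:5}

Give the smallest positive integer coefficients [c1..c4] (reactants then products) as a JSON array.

Coefficients: [1, 1, 4, 4]

D: 1·4+1·0+4·0 = 4 | 4·1 = 4
J: 1·0+1·0+4·2 = 8 | 4·2 = 8
Q: 1·6+1·6+4·5 = 32 | 4·8 = 32
G: 1·0+1·4+4·0 = 4 | 4·1 = 4
X: 1·0+1·0+4·5 = 20 | 4·5 = 20
gcd(1,1,4,4) = 1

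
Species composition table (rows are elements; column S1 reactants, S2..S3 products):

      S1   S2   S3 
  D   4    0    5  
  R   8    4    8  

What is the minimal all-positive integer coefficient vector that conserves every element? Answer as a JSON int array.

Coefficients: [5, 2, 4]

D: 5·4 = 20 | 2·0+4·5 = 20
R: 5·8 = 40 | 2·4+4·8 = 40
gcd(5,2,4) = 1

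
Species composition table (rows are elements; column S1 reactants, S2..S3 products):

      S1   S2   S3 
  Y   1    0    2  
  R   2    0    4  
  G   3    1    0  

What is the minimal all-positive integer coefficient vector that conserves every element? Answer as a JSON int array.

Coefficients: [2, 6, 1]

Y: 2·1 = 2 | 6·0+1·2 = 2
R: 2·2 = 4 | 6·0+1·4 = 4
G: 2·3 = 6 | 6·1+1·0 = 6
gcd(2,6,1) = 1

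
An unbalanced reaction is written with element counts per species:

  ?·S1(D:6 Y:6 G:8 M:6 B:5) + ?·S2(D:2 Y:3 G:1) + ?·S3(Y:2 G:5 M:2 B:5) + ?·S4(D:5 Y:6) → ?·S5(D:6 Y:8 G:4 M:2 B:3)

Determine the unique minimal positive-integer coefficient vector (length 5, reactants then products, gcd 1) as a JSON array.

D: 1·6+2·2+2·0+4·5 = 30 | 5·6 = 30
Y: 1·6+2·3+2·2+4·6 = 40 | 5·8 = 40
G: 1·8+2·1+2·5+4·0 = 20 | 5·4 = 20
M: 1·6+2·0+2·2+4·0 = 10 | 5·2 = 10
B: 1·5+2·0+2·5+4·0 = 15 | 5·3 = 15
gcd(1,2,2,4,5) = 1

Coefficients: [1, 2, 2, 4, 5]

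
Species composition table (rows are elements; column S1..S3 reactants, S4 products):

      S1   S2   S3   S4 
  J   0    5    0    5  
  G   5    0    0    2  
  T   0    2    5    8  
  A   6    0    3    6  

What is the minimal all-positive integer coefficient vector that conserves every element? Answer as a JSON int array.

Coefficients: [2, 5, 6, 5]

J: 2·0+5·5+6·0 = 25 | 5·5 = 25
G: 2·5+5·0+6·0 = 10 | 5·2 = 10
T: 2·0+5·2+6·5 = 40 | 5·8 = 40
A: 2·6+5·0+6·3 = 30 | 5·6 = 30
gcd(2,5,6,5) = 1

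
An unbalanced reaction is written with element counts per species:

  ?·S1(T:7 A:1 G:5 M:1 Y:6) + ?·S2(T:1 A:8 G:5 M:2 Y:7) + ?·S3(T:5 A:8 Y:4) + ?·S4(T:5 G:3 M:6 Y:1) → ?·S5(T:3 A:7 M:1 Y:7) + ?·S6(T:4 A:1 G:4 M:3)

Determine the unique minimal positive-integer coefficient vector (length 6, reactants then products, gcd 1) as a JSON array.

Coefficients: [1, 2, 3, 3, 5, 6]

T: 1·7+2·1+3·5+3·5 = 39 | 5·3+6·4 = 39
A: 1·1+2·8+3·8+3·0 = 41 | 5·7+6·1 = 41
G: 1·5+2·5+3·0+3·3 = 24 | 5·0+6·4 = 24
M: 1·1+2·2+3·0+3·6 = 23 | 5·1+6·3 = 23
Y: 1·6+2·7+3·4+3·1 = 35 | 5·7+6·0 = 35
gcd(1,2,3,3,5,6) = 1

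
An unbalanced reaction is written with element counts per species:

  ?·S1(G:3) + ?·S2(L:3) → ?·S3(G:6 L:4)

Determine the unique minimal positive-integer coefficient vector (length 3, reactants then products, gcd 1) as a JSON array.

G: 6·3+4·0 = 18 | 3·6 = 18
L: 6·0+4·3 = 12 | 3·4 = 12
gcd(6,4,3) = 1

Coefficients: [6, 4, 3]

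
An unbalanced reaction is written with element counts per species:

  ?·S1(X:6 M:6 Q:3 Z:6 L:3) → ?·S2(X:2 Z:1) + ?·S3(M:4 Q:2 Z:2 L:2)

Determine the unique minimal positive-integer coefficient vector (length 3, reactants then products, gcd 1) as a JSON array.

Coefficients: [2, 6, 3]

X: 2·6 = 12 | 6·2+3·0 = 12
M: 2·6 = 12 | 6·0+3·4 = 12
Q: 2·3 = 6 | 6·0+3·2 = 6
Z: 2·6 = 12 | 6·1+3·2 = 12
L: 2·3 = 6 | 6·0+3·2 = 6
gcd(2,6,3) = 1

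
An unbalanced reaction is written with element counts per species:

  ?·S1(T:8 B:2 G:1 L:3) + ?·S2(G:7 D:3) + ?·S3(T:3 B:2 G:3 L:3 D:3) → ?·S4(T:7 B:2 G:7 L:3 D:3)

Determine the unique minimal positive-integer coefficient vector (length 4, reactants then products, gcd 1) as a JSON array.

Coefficients: [4, 4, 1, 5]

T: 4·8+4·0+1·3 = 35 | 5·7 = 35
B: 4·2+4·0+1·2 = 10 | 5·2 = 10
G: 4·1+4·7+1·3 = 35 | 5·7 = 35
L: 4·3+4·0+1·3 = 15 | 5·3 = 15
D: 4·0+4·3+1·3 = 15 | 5·3 = 15
gcd(4,4,1,5) = 1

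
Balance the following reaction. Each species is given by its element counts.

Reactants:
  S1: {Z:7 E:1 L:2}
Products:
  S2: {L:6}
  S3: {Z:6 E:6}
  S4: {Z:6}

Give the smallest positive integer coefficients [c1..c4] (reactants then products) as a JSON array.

Z: 6·7 = 42 | 2·0+1·6+6·6 = 42
E: 6·1 = 6 | 2·0+1·6+6·0 = 6
L: 6·2 = 12 | 2·6+1·0+6·0 = 12
gcd(6,2,1,6) = 1

Coefficients: [6, 2, 1, 6]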